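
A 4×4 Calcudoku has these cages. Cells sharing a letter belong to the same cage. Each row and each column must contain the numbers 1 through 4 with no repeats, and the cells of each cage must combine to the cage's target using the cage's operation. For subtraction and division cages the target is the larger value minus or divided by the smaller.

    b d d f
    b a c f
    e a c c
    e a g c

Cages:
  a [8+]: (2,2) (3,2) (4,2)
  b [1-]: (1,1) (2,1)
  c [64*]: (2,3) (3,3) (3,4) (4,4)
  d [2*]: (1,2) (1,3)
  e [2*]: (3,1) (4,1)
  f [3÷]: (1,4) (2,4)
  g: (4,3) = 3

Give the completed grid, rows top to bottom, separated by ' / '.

Cage g is given, so (4,3) = 3.
In row 1, 4 can only go at (1,1), so (1,1) = 4.
Cage b's pair has difference 1, leaving (2,1) = 3.
Row 2 already has 3, so (2,4) = 1.
Column 4 now contains 1, which forces (1,4) = 3.
1 is placed in row 2, leaving (2,2) = 4.
4 is placed in row 2, so (2,3) = 2.
Cage a has sum 8, leaving (3,2) = 3.
Column 3 already has 2, so (3,3) = 4.
Row 3 already has 4, which forces (3,4) = 2.
Cage a has sum 8, so (4,2) = 1.
Column 4 already has 2; hence (4,4) = 4.
Column 2 now contains 1, so (1,2) = 2.
Column 3 already has 2, which forces (1,3) = 1.
Row 3 now contains 2, leaving (3,1) = 1.
1 is placed in row 4, so (4,1) = 2.

4 2 1 3 / 3 4 2 1 / 1 3 4 2 / 2 1 3 4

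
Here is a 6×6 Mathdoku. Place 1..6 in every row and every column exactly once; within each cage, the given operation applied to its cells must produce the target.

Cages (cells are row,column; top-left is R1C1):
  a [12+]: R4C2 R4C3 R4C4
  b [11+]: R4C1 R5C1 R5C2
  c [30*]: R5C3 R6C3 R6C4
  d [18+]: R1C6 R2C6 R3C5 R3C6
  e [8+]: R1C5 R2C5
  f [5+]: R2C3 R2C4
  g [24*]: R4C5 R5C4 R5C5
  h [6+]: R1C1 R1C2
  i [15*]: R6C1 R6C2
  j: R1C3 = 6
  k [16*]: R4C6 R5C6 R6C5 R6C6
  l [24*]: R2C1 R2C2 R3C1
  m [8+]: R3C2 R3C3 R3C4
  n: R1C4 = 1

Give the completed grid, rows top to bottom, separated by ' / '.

4 2 6 1 3 5 / 1 4 3 2 5 6 / 6 1 2 5 4 3 / 2 5 4 3 6 1 / 3 6 5 4 1 2 / 5 3 1 6 2 4

Cage j is a single given cell; hence R1C3 = 6.
Cage n is given, which forces R1C4 = 1.
The 4 cells of cage k must have product 16, so R6C5 = 2.
Row 6 needs a 4, and only R6C6 is open for it.
In row 6, 1 can only go at R6C3, so R6C3 = 1.
Cage m has sum 8, so R3C2 = 1.
The 3 cells of cage c must have product 30, leaving R5C3 = 5.
The 3 cells of cage c must have product 30; hence R6C4 = 6.
The only place for 1 in row 2 is R2C1.
In row 2, 4 can only go at R2C2, so R2C2 = 4.
Cage h's pair has sum 6, which forces R1C1 = 4.
4 is placed in column 2, so R1C2 = 2.
The 3 cells of cage l must have product 24, so R3C1 = 6.
Cage d needs sum 18, leaving R2C6 = 6.
The 3 cells of cage b must have sum 11, which forces R5C2 = 6.
In row 2, 5 can only go at R2C5, so R2C5 = 5.
Column 5 already has 5; hence R1C5 = 3.
Row 1 now contains 3, so R1C6 = 5.
Column 5 already has 5, which forces R3C5 = 4.
Column 6 already has 5, so R3C6 = 3.
Column 5 now contains 4, leaving R4C5 = 6.
Column 5 now contains 4, so R5C5 = 1.
Row 5 now contains 1, leaving R5C6 = 2.
Row 3 now contains 3, leaving R3C3 = 2.
Row 3 now contains 3, which forces R3C4 = 5.
Cage b needs sum 11, which forces R4C1 = 2.
Column 6 now contains 2, so R4C6 = 1.
Row 5 already has 2, which forces R5C1 = 3.
Row 5 already has 2, leaving R5C4 = 4.
Column 1 now contains 3, which forces R6C1 = 5.
5 is placed in row 6; hence R6C2 = 3.
Column 3 now contains 2; hence R2C3 = 3.
Cage f needs two cells with sum 5; hence R2C4 = 2.
Column 2 now contains 3, so R4C2 = 5.
Cage a has sum 12, so R4C3 = 4.
Column 4 already has 4, leaving R4C4 = 3.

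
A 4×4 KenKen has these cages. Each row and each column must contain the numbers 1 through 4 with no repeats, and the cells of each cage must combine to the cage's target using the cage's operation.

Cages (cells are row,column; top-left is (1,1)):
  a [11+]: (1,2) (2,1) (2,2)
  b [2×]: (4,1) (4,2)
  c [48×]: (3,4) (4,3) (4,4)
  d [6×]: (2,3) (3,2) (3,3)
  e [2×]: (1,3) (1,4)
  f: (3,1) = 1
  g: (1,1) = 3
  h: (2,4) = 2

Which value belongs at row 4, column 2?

Cage g is given, so (1,1) = 3.
Cage a has sum 11, which forces (1,2) = 4.
Cage a has sum 11, which forces (2,1) = 4.
The 3 cells of cage a must have sum 11, which forces (2,2) = 3.
Cage h is a single given cell, leaving (2,4) = 2.
Cage f is given; hence (3,1) = 1.
Row 3 already has 1, leaving (3,2) = 2.
2 is placed in row 3; hence (3,3) = 3.
Cage c needs product 48; hence (3,4) = 4.
Column 1 now contains 1, leaving (4,1) = 2.
Column 2 already has 2, leaving (4,2) = 1.
Cage c needs product 48; hence (4,3) = 4.
Cage c has product 48, so (4,4) = 3.
The two cells of cage e must have product 2; hence (1,3) = 2.
Column 4 now contains 2; hence (1,4) = 1.
Row 2 already has 2; hence (2,3) = 1.
Filled in: 3 4 2 1 / 4 3 1 2 / 1 2 3 4 / 2 1 4 3.

1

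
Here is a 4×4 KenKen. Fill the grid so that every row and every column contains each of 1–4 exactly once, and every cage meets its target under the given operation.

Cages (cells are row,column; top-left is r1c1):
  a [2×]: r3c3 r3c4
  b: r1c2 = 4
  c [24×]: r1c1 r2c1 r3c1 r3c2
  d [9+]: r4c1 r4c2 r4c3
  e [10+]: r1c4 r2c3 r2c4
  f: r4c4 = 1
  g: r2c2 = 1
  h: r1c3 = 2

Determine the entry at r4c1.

Cage b is a single given cell; hence r1c2 = 4.
Cage h is a single given cell, which forces r1c3 = 2.
4 is placed in row 1, leaving r1c4 = 3.
G is a freebie; hence r2c2 = 1.
2 is placed in column 3, which forces r3c3 = 1.
Row 3 now contains 1; hence r3c4 = 2.
Cage f is a single given cell, leaving r4c4 = 1.
Row 1 already has 3; hence r1c1 = 1.
The 4 cells of cage c must have product 24, which forces r2c1 = 2.
Cage e needs sum 10, so r2c3 = 3.
2 is placed in column 4; hence r2c4 = 4.
Cage c needs product 24, which forces r3c1 = 4.
Row 3 already has 2, so r3c2 = 3.
4 is placed in column 1; hence r4c1 = 3.
Column 2 now contains 3; hence r4c2 = 2.
Column 3 now contains 3, which forces r4c3 = 4.
Filled in: 1 4 2 3 / 2 1 3 4 / 4 3 1 2 / 3 2 4 1.

3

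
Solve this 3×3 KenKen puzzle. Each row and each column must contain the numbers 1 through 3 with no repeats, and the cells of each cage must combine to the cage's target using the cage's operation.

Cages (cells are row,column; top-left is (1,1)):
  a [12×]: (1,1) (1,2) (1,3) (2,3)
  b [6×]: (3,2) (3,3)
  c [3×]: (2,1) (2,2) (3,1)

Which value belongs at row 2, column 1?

3

Cage c needs product 3, so (2,1) = 3.
Cage c needs product 3, which forces (2,2) = 1.
The 4 cells of cage a must have product 12, leaving (2,3) = 2.
Cage c has product 3; hence (3,1) = 1.
Column 3 already has 2, so (3,3) = 3.
Column 1 already has 1; hence (1,1) = 2.
Cage a needs product 12, leaving (1,2) = 3.
Column 3 now contains 3; hence (1,3) = 1.
Row 3 already has 3, which forces (3,2) = 2.
The full grid is 2 3 1 / 3 1 2 / 1 2 3.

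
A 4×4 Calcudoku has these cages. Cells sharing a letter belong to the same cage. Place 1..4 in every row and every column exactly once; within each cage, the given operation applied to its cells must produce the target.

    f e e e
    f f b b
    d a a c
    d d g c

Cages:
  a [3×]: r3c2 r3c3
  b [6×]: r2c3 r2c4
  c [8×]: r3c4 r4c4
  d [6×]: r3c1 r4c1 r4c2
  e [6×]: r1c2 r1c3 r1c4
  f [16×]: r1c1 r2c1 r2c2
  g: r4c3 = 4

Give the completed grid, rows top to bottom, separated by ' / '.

4 2 3 1 / 1 4 2 3 / 2 3 1 4 / 3 1 4 2

Cage g is given, so r4c3 = 4.
4 is placed in row 4; hence r4c4 = 2.
The two cells of cage b must have product 6; hence r2c3 = 2.
2 is placed in column 4, which forces r2c4 = 3.
The 3 cells of cage d must have product 6, which forces r3c1 = 2.
2 is placed in column 4; hence r3c4 = 4.
2 is placed in column 1; hence r1c1 = 4.
Cage e has product 6, so r1c2 = 2.
Cage e has product 6, which forces r1c3 = 3.
3 is placed in column 4, leaving r1c4 = 1.
Cage f has product 16, so r2c1 = 1.
2 is placed in row 2; hence r2c2 = 4.
Column 3 now contains 3, so r3c3 = 1.
1 is placed in column 1, so r4c1 = 3.
Row 4 already has 3, which forces r4c2 = 1.
1 is placed in row 3, leaving r3c2 = 3.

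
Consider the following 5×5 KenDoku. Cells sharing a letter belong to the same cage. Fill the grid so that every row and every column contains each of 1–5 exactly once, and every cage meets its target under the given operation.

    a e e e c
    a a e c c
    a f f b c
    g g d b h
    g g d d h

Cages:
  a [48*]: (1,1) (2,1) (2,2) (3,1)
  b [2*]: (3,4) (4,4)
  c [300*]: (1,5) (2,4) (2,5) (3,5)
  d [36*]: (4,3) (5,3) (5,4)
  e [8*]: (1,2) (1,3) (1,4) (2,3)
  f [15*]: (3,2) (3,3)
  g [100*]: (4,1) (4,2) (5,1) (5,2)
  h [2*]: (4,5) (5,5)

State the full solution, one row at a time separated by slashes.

3 1 2 4 5 / 4 2 1 5 3 / 2 3 5 1 4 / 5 4 3 2 1 / 1 5 4 3 2

Cage e needs product 8, which forces (2,3) = 1.
Cage c needs product 300, so (2,4) = 5.
The 3 cells of cage d must have product 36, so (4,3) = 3.
Cage d has product 36, so (5,3) = 4.
The 3 cells of cage d must have product 36, leaving (5,4) = 3.
Column 3 already has 4, leaving (1,3) = 2.
Cage f needs two cells with product 15, which forces (3,2) = 3.
Column 3 already has 3, which forces (3,3) = 5.
5 is placed in row 3; hence (3,5) = 4.
Cage c needs product 300, which forces (1,5) = 5.
4 is placed in column 5, which forces (2,5) = 3.
Cage a has product 48; hence (1,1) = 3.
Row 2 now contains 3, which forces (2,1) = 4.
The 4 cells of cage a must have product 48, which forces (2,2) = 2.
Cage a has product 48, so (3,1) = 2.
2 is placed in row 3, so (3,4) = 1.
Column 1 already has 2; hence (4,1) = 5.
5 is placed in row 4, which forces (4,2) = 4.
1 is placed in column 4, leaving (4,4) = 2.
Row 4 now contains 2, which forces (4,5) = 1.
Column 1 already has 5, so (5,1) = 1.
Row 5 already has 1, so (5,2) = 5.
1 is placed in column 5, so (5,5) = 2.
Column 2 now contains 4, leaving (1,2) = 1.
1 is placed in column 4, which forces (1,4) = 4.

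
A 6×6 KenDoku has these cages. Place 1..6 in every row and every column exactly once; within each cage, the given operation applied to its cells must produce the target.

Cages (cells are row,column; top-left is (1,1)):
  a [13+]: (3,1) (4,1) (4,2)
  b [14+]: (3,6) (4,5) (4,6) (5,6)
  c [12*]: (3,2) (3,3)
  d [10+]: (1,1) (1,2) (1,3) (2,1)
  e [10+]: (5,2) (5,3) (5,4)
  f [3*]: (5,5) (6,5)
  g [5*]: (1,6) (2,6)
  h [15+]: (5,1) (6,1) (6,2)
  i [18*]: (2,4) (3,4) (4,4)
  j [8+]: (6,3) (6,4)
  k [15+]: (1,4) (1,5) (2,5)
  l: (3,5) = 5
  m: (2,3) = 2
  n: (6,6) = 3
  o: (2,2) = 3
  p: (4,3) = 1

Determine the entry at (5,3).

Cage o is a single given cell; hence (2,2) = 3.
Cage m is given, leaving (2,3) = 2.
L is a freebie; hence (3,5) = 5.
Cage p is given, leaving (4,3) = 1.
N is a freebie, leaving (6,6) = 3.
The two cells of cage f must have product 3; hence (5,5) = 3.
Cage j's pair has sum 8, which forces (6,3) = 6.
The two cells of cage j must have sum 8, leaving (6,4) = 2.
Row 6 now contains 3, so (6,5) = 1.
The 3 cells of cage k must have sum 15; hence (1,4) = 5.
Row 1 already has 5, which forces (1,6) = 1.
1 is placed in column 6, so (2,6) = 5.
The two cells of cage c must have product 12; hence (3,2) = 4.
Column 3 now contains 6, which forces (3,3) = 3.
The 3 cells of cage h must have sum 15, which forces (5,1) = 6.
4 is placed in column 2, leaving (6,2) = 5.
The 4 cells of cage d must have sum 10, so (1,1) = 3.
4 is placed in column 2, so (1,2) = 2.
3 is placed in column 3; hence (1,3) = 4.
4 is placed in row 1, which forces (1,5) = 6.
Cage d needs sum 10; hence (2,1) = 1.
1 is placed in row 2, leaving (2,4) = 6.
6 is placed in column 5, which forces (2,5) = 4.
Column 1 now contains 6, which forces (3,1) = 2.
Column 4 now contains 6, which forces (3,4) = 1.
2 is placed in row 3, leaving (3,6) = 6.
Cage a has sum 13, so (4,1) = 5.
Cage a needs sum 13, which forces (4,2) = 6.
The 3 cells of cage i must have product 18; hence (4,4) = 3.
Cage b has sum 14, leaving (4,5) = 2.
Column 6 already has 6; hence (4,6) = 4.
Column 2 now contains 5, which forces (5,2) = 1.
Cage e has sum 10, which forces (5,3) = 5.
Cage e has sum 10, which forces (5,4) = 4.
Column 6 already has 4, leaving (5,6) = 2.
5 is placed in row 6, leaving (6,1) = 4.
Filled in: 3 2 4 5 6 1 / 1 3 2 6 4 5 / 2 4 3 1 5 6 / 5 6 1 3 2 4 / 6 1 5 4 3 2 / 4 5 6 2 1 3.

5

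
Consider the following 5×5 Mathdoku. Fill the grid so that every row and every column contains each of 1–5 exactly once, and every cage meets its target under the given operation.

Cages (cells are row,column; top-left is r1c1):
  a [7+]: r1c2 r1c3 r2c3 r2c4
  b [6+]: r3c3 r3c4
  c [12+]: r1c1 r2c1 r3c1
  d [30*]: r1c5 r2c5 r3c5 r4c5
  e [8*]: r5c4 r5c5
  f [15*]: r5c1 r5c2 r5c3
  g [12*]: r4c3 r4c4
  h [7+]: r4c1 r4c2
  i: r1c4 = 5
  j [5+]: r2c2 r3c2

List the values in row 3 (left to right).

I is a freebie, which forces r1c4 = 5.
In row 1, 4 can only go at r1c1, so r1c1 = 4.
In row 2, 4 can only go at r2c2, so r2c2 = 4.
The two cells of cage j must have sum 5, so r3c2 = 1.
Cage a needs sum 7, leaving r1c3 = 1.
Cage a has sum 7, which forces r2c4 = 1.
Cage d needs product 30, so r4c5 = 1.
Cage f has product 15; hence r5c1 = 1.
In column 1, 2 can only go at r4c1, so r4c1 = 2.
Row 4 now contains 2, so r4c2 = 5.
5 is placed in column 2, which forces r5c2 = 3.
Row 5 now contains 3; hence r5c3 = 5.
Column 2 already has 3; hence r1c2 = 2.
Row 1 already has 2, leaving r1c5 = 3.
The 4 cells of cage a must have sum 7, which forces r2c3 = 3.
Column 3 already has 3, leaving r4c3 = 4.
Row 4 now contains 4, which forces r4c4 = 3.
3 is placed in row 2, which forces r2c1 = 5.
5 is placed in row 2; hence r2c5 = 2.
The 3 cells of cage c must have sum 12, which forces r3c1 = 3.
Column 3 now contains 4, so r3c3 = 2.
The two cells of cage b must have sum 6; hence r3c4 = 4.
2 is placed in column 5, so r3c5 = 5.
Column 4 already has 4; hence r5c4 = 2.
2 is placed in column 5, leaving r5c5 = 4.
Filled in: 4 2 1 5 3 / 5 4 3 1 2 / 3 1 2 4 5 / 2 5 4 3 1 / 1 3 5 2 4.

3 1 2 4 5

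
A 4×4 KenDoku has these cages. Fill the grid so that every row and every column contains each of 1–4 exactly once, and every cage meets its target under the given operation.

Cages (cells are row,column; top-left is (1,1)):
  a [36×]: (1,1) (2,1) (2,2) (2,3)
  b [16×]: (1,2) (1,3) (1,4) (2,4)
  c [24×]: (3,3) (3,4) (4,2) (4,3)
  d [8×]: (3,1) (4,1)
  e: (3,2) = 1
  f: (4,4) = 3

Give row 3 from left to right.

2 1 3 4

Cage a has product 36, so (1,1) = 3.
Cage b needs product 16, leaving (2,4) = 2.
Cage e is given; hence (3,2) = 1.
Cage f is a single given cell; hence (4,4) = 3.
Cage c needs product 24; hence (3,3) = 3.
3 is placed in column 4; hence (3,4) = 4.
Cage c needs product 24, leaving (4,2) = 2.
Cage c needs product 24, leaving (4,3) = 1.
2 is placed in column 2; hence (1,2) = 4.
The 4 cells of cage b must have product 16, leaving (1,3) = 2.
Column 4 now contains 4, so (1,4) = 1.
Cage a needs product 36; hence (2,1) = 1.
Cage a needs product 36; hence (2,2) = 3.
Column 3 already has 1; hence (2,3) = 4.
Row 3 now contains 4, so (3,1) = 2.
Row 4 now contains 2, so (4,1) = 4.
The full grid is 3 4 2 1 / 1 3 4 2 / 2 1 3 4 / 4 2 1 3.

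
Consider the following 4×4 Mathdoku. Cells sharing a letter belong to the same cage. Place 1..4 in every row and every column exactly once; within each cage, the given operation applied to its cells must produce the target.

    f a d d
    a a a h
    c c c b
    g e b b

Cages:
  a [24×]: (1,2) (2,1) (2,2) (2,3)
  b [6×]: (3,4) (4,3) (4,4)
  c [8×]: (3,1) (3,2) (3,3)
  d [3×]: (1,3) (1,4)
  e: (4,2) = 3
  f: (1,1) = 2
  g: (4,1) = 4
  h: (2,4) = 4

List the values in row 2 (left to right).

3 1 2 4

Cage f is given; hence (1,1) = 2.
Cage h is given, so (2,4) = 4.
Cage g is a single given cell, which forces (4,1) = 4.
E is a freebie, which forces (4,2) = 3.
The 4 cells of cage a must have product 24; hence (1,2) = 4.
4 is placed in column 1, which forces (3,1) = 1.
Column 2 now contains 4; hence (3,2) = 2.
2 is placed in row 3; hence (3,3) = 4.
Cage b has product 6, so (3,4) = 3.
Cage d's pair has product 3, leaving (1,3) = 3.
Column 4 already has 3, which forces (1,4) = 1.
Column 1 now contains 1, leaving (2,1) = 3.
Column 2 already has 2, leaving (2,2) = 1.
The 4 cells of cage a must have product 24, leaving (2,3) = 2.
Column 3 already has 2, so (4,3) = 1.
Column 4 now contains 1; hence (4,4) = 2.
The full grid is 2 4 3 1 / 3 1 2 4 / 1 2 4 3 / 4 3 1 2.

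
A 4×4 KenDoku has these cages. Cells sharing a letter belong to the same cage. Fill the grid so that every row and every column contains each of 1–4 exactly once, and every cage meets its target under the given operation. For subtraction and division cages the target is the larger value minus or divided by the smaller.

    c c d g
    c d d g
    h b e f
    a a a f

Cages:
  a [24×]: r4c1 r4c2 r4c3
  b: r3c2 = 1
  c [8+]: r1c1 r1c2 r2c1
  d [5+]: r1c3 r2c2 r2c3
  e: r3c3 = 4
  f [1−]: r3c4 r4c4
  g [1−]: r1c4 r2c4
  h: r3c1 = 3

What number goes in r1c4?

4

Cage h is a single given cell, leaving r3c1 = 3.
B is a freebie; hence r3c2 = 1.
Cage e is given, which forces r3c3 = 4.
Row 3 already has 4, so r3c4 = 2.
Cage d needs sum 5, leaving r1c3 = 2.
1 is placed in column 2; hence r2c2 = 2.
Cage d needs sum 5, leaving r2c3 = 1.
2 is placed in column 3, which forces r4c3 = 3.
Row 4 now contains 3, leaving r4c4 = 1.
Cage c has sum 8, so r1c1 = 1.
Row 1 already has 2, so r1c2 = 3.
3 is placed in row 1, leaving r1c4 = 4.
1 is placed in row 2; hence r2c1 = 4.
Column 4 now contains 4, so r2c4 = 3.
Cage a needs product 24, leaving r4c1 = 2.
Row 4 now contains 3, so r4c2 = 4.
Completed grid: 1 3 2 4 / 4 2 1 3 / 3 1 4 2 / 2 4 3 1.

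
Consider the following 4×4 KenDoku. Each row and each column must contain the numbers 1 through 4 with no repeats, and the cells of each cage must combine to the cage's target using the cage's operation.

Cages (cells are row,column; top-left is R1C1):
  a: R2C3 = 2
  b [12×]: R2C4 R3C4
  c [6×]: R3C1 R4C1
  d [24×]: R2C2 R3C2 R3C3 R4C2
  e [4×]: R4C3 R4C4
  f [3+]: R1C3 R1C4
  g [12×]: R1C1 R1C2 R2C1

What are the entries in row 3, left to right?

Cage a is a single given cell, leaving R2C3 = 2.
2 is placed in column 3; hence R1C3 = 1.
Cage f's pair has sum 3; hence R1C4 = 2.
Column 3 now contains 1, so R4C3 = 4.
4 is placed in row 4, so R4C4 = 1.
The 3 cells of cage g must have product 12; hence R2C1 = 1.
Row 2 already has 1, leaving R2C2 = 4.
Row 2 already has 4; hence R2C4 = 3.
Column 2 already has 4, so R3C2 = 1.
4 is placed in column 3, which forces R3C3 = 3.
3 is placed in column 4, which forces R3C4 = 4.
The 4 cells of cage d must have product 24; hence R4C2 = 2.
The 3 cells of cage g must have product 12, which forces R1C1 = 4.
Column 2 already has 4, so R1C2 = 3.
Row 3 now contains 3, leaving R3C1 = 2.
Row 4 now contains 2, which forces R4C1 = 3.
Filled in: 4 3 1 2 / 1 4 2 3 / 2 1 3 4 / 3 2 4 1.

2 1 3 4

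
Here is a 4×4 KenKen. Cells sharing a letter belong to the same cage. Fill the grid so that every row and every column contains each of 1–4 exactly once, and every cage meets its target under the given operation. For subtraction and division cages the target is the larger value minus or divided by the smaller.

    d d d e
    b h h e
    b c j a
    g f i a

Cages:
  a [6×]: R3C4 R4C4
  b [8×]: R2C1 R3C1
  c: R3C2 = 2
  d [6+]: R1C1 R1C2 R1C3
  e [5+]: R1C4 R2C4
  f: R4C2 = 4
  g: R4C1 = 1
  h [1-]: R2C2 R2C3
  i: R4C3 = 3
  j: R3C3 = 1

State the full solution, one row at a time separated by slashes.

3 1 2 4 / 2 3 4 1 / 4 2 1 3 / 1 4 3 2

Cage c is given, leaving R3C2 = 2.
J is a freebie, which forces R3C3 = 1.
Row 3 now contains 2, leaving R3C4 = 3.
Cage g is given, so R4C1 = 1.
F is a freebie; hence R4C2 = 4.
Cage i is a single given cell, leaving R4C3 = 3.
Column 4 already has 3, which forces R4C4 = 2.
The 3 cells of cage d must have sum 6, which forces R1C1 = 3.
The 3 cells of cage d must have sum 6; hence R1C2 = 1.
Column 3 now contains 3, so R1C3 = 2.
1 is placed in row 1, so R1C4 = 4.
The two cells of cage b must have product 8, which forces R2C1 = 2.
1 is placed in column 2, so R2C2 = 3.
Column 3 now contains 2, leaving R2C3 = 4.
4 is placed in column 4, leaving R2C4 = 1.
Row 3 now contains 2, so R3C1 = 4.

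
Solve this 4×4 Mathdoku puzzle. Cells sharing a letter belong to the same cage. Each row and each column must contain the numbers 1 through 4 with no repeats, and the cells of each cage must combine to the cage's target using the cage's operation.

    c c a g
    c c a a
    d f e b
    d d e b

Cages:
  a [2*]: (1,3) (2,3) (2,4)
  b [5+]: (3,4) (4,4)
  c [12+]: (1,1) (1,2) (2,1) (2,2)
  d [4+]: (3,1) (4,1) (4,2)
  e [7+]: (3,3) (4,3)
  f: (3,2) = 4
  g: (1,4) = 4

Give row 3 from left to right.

1 4 3 2

Cage a needs product 2, which forces (1,3) = 1.
Cage g is a single given cell, leaving (1,4) = 4.
The 3 cells of cage a must have product 2, which forces (2,3) = 2.
Cage a needs product 2, leaving (2,4) = 1.
Cage d has sum 4; hence (3,1) = 1.
Cage f is a single given cell; hence (3,2) = 4.
Row 3 already has 4, which forces (3,3) = 3.
Row 3 already has 3; hence (3,4) = 2.
Cage d needs sum 4; hence (4,1) = 2.
The 3 cells of cage d must have sum 4; hence (4,2) = 1.
Column 3 now contains 3, leaving (4,3) = 4.
Column 4 already has 2; hence (4,4) = 3.
Column 1 already has 2; hence (1,1) = 3.
Cage c has sum 12, leaving (1,2) = 2.
The 4 cells of cage c must have sum 12; hence (2,1) = 4.
Column 2 already has 4, leaving (2,2) = 3.
Completed grid: 3 2 1 4 / 4 3 2 1 / 1 4 3 2 / 2 1 4 3.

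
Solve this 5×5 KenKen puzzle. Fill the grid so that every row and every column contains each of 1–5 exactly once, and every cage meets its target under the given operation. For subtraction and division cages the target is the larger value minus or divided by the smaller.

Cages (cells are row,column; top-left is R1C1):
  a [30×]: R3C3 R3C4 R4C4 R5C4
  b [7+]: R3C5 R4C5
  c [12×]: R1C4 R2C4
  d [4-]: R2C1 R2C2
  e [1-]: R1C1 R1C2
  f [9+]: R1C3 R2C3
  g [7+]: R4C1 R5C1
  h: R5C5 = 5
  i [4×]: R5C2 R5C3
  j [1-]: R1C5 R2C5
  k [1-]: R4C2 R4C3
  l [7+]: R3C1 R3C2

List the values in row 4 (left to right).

H is a freebie; hence R5C5 = 5.
Row 2 needs a 2, and only R2C5 is open for it.
In row 2, 3 can only go at R2C4, so R2C4 = 3.
Column 4 already has 3; hence R1C4 = 4.
Cage a needs product 30, leaving R3C3 = 3.
Row 3 already has 3, leaving R3C5 = 4.
Column 5 already has 4, so R4C5 = 3.
Row 1 now contains 4, leaving R1C3 = 5.
3 is placed in column 5, which forces R1C5 = 1.
Cage f's pair has sum 9, which forces R2C3 = 4.
Column 3 now contains 4; hence R5C3 = 1.
1 is placed in row 5; hence R5C4 = 2.
The two cells of cage g must have sum 7; hence R4C1 = 4.
Cage k's pair has difference 1; hence R4C2 = 1.
Column 3 already has 1, leaving R4C3 = 2.
1 is placed in row 4; hence R4C4 = 5.
Row 5 already has 2, leaving R5C1 = 3.
1 is placed in row 5, leaving R5C2 = 4.
Column 1 now contains 3, which forces R1C1 = 2.
Cage e's pair has difference 1, so R1C2 = 3.
Cage d needs two cells with difference 4; hence R2C1 = 1.
Column 2 now contains 1; hence R2C2 = 5.
Column 1 already has 2; hence R3C1 = 5.
Column 2 already has 5, so R3C2 = 2.
5 is placed in column 4; hence R3C4 = 1.
Filled in: 2 3 5 4 1 / 1 5 4 3 2 / 5 2 3 1 4 / 4 1 2 5 3 / 3 4 1 2 5.

4 1 2 5 3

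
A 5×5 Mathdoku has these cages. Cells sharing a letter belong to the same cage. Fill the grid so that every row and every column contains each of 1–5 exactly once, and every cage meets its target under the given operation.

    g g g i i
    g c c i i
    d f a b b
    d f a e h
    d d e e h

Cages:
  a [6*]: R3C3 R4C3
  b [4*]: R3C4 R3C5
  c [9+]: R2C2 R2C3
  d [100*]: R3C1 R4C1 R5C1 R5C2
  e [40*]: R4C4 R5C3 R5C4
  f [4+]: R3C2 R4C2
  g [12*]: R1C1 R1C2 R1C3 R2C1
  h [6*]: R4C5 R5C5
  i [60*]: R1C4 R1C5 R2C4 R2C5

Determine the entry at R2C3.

5

Cage d needs product 100, leaving R5C2 = 5.
Column 2 already has 5; hence R2C2 = 4.
Cage c's pair has sum 9, which forces R2C3 = 5.
The 3 cells of cage e must have product 40, which forces R4C4 = 5.
Cage i has product 60, leaving R1C5 = 5.
Cage d has product 100; hence R3C1 = 5.
In row 3, 2 can only go at R3C3, so R3C3 = 2.
Column 3 already has 2; hence R4C3 = 3.
Row 4 now contains 3, so R4C5 = 2.
Column 3 already has 2; hence R5C3 = 4.
Cage e needs product 40; hence R5C4 = 2.
2 is placed in column 5, so R5C5 = 3.
Column 3 already has 4, which forces R1C3 = 1.
Column 4 already has 2, leaving R1C4 = 4.
The 4 cells of cage i must have product 60, leaving R2C4 = 3.
Column 5 now contains 3; hence R2C5 = 1.
The two cells of cage f must have sum 4, leaving R3C2 = 3.
Column 4 already has 4, so R3C4 = 1.
Column 5 already has 1, leaving R3C5 = 4.
The 4 cells of cage d must have product 100, so R4C1 = 4.
Row 4 now contains 3; hence R4C2 = 1.
4 is placed in row 5, so R5C1 = 1.
Row 1 already has 4, so R1C1 = 3.
3 is placed in column 2, so R1C2 = 2.
1 is placed in row 2, leaving R2C1 = 2.
The full grid is 3 2 1 4 5 / 2 4 5 3 1 / 5 3 2 1 4 / 4 1 3 5 2 / 1 5 4 2 3.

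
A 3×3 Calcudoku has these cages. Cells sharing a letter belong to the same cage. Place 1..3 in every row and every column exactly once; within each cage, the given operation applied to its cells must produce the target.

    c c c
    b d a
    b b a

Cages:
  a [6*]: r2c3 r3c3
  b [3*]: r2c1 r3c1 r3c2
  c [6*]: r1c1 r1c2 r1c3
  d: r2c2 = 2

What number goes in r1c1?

Cage b needs product 3, which forces r2c1 = 1.
D is a freebie, leaving r2c2 = 2.
Row 2 already has 2; hence r2c3 = 3.
The 3 cells of cage b must have product 3, so r3c1 = 3.
Cage b needs product 3, so r3c2 = 1.
Column 3 now contains 3; hence r3c3 = 2.
Column 1 now contains 3, so r1c1 = 2.
Column 2 now contains 1, so r1c2 = 3.
Column 3 now contains 2, which forces r1c3 = 1.
Filled in: 2 3 1 / 1 2 3 / 3 1 2.

2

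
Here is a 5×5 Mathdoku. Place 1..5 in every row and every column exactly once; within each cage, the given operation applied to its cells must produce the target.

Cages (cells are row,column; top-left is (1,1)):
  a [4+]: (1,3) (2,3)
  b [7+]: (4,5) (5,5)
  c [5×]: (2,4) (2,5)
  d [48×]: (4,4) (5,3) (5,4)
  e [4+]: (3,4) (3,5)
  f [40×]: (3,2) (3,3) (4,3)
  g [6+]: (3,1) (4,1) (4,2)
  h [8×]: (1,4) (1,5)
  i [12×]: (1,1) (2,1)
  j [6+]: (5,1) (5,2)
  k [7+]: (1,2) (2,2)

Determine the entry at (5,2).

Cage d has product 48, leaving (4,4) = 4.
The 3 cells of cage d must have product 48, so (5,3) = 4.
The 3 cells of cage d must have product 48, leaving (5,4) = 3.
Column 4 already has 4; hence (1,4) = 2.
Cage h needs two cells with product 8, leaving (1,5) = 4.
Cage f needs product 40, which forces (3,2) = 4.
Column 4 already has 3, so (3,4) = 1.
Cage e's pair has sum 4; hence (3,5) = 3.
Row 1 now contains 4, leaving (1,1) = 3.
Cage k's pair has sum 7; hence (1,2) = 5.
Row 1 already has 3, leaving (1,3) = 1.
Cage i's pair has product 12; hence (2,1) = 4.
The two cells of cage k must have sum 7, so (2,2) = 2.
Column 3 already has 1; hence (2,3) = 3.
Column 4 now contains 1, so (2,4) = 5.
Cage c needs two cells with product 5; hence (2,5) = 1.
Row 3 already has 3, leaving (3,1) = 2.
2 is placed in row 3, so (3,3) = 5.
3 is placed in column 1, so (4,1) = 1.
Row 4 now contains 1, leaving (4,2) = 3.
Column 3 already has 5, which forces (4,3) = 2.
Row 4 now contains 2, so (4,5) = 5.
Column 1 now contains 1, so (5,1) = 5.
Column 2 now contains 5, which forces (5,2) = 1.
Column 5 now contains 5, leaving (5,5) = 2.
Completed grid: 3 5 1 2 4 / 4 2 3 5 1 / 2 4 5 1 3 / 1 3 2 4 5 / 5 1 4 3 2.

1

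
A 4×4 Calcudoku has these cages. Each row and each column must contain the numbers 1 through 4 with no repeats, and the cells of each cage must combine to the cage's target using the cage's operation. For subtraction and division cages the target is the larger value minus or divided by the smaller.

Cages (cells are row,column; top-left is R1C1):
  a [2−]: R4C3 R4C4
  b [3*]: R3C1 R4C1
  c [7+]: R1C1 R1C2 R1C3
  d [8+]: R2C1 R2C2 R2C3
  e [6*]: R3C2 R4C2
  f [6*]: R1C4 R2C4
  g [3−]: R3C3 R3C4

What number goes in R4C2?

3

The only place for 3 in row 1 is R1C4.
3 is placed in column 4, leaving R2C4 = 2.
The only place for 2 in row 3 is R3C2.
2 is placed in column 2, leaving R4C2 = 3.
Row 4 now contains 3, leaving R4C3 = 2.
The 3 cells of cage c must have sum 7, leaving R1C1 = 2.
Cage b's pair has product 3, which forces R3C1 = 3.
Row 4 now contains 3, leaving R4C1 = 1.
The two cells of cage a must have difference 2, which forces R4C4 = 4.
Column 1 already has 1; hence R2C1 = 4.
Cage d needs sum 8, which forces R2C2 = 1.
Cage d needs sum 8, so R2C3 = 3.
The two cells of cage g must have difference 3, so R3C3 = 4.
Column 4 now contains 4; hence R3C4 = 1.
Column 2 now contains 1; hence R1C2 = 4.
4 is placed in column 3, so R1C3 = 1.
Filled in: 2 4 1 3 / 4 1 3 2 / 3 2 4 1 / 1 3 2 4.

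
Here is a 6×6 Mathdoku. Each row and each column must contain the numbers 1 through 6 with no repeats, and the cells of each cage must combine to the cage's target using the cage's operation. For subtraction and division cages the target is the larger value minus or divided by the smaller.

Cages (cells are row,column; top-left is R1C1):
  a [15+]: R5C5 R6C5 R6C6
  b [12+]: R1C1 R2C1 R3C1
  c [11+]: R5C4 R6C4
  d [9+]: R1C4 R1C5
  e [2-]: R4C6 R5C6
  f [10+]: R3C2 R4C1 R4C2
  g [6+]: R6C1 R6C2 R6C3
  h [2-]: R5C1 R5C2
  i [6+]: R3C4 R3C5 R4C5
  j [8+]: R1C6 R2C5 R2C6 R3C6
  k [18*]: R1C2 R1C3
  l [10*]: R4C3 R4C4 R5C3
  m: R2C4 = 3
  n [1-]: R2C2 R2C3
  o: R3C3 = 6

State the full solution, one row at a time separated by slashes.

1 6 3 4 5 2 / 6 5 4 3 2 1 / 5 4 6 2 1 3 / 4 2 5 1 3 6 / 3 1 2 5 6 4 / 2 3 1 6 4 5

Cage m is a single given cell, so R2C4 = 3.
O is a freebie; hence R3C3 = 6.
Cage k's pair has product 18, leaving R1C2 = 6.
6 is placed in column 3, leaving R1C3 = 3.
In row 2, 6 can only go at R2C1, so R2C1 = 6.
The only place for 6 in row 4 is R4C6.
The two cells of cage e must have difference 2, which forces R5C6 = 4.
Column 6 now contains 4, leaving R6C6 = 5.
Cage j needs sum 8, so R1C6 = 2.
Cage j has sum 8; hence R2C5 = 2.
The 4 cells of cage j must have sum 8; hence R2C6 = 1.
Cage j has sum 8, which forces R3C6 = 3.
The two cells of cage c must have sum 11, which forces R5C4 = 5.
The 3 cells of cage a must have sum 15, leaving R5C5 = 6.
Row 6 already has 5, so R6C4 = 6.
Cage a needs sum 15; hence R6C5 = 4.
Column 4 now contains 5, which forces R1C4 = 4.
Column 5 now contains 4; hence R1C5 = 5.
The 3 cells of cage i must have sum 6; hence R3C4 = 2.
Column 5 now contains 4; hence R3C5 = 1.
Cage l needs product 10, leaving R4C3 = 5.
2 is placed in column 4; hence R4C4 = 1.
Cage i needs sum 6, which forces R4C5 = 3.
Row 1 now contains 5, which forces R1C1 = 1.
Cage n's pair has difference 1, leaving R2C2 = 5.
5 is placed in column 3, leaving R2C3 = 4.
Row 3 now contains 1, so R3C1 = 5.
Cage f has sum 10, leaving R3C2 = 4.
Cage f has sum 10, leaving R4C1 = 4.
Cage f needs sum 10, leaving R4C2 = 2.
Column 1 now contains 1, which forces R5C1 = 3.
Row 5 now contains 3, which forces R5C2 = 1.
The 3 cells of cage l must have product 10; hence R5C3 = 2.
Column 1 now contains 3, leaving R6C1 = 2.
Column 2 already has 1, so R6C2 = 3.
2 is placed in column 3, leaving R6C3 = 1.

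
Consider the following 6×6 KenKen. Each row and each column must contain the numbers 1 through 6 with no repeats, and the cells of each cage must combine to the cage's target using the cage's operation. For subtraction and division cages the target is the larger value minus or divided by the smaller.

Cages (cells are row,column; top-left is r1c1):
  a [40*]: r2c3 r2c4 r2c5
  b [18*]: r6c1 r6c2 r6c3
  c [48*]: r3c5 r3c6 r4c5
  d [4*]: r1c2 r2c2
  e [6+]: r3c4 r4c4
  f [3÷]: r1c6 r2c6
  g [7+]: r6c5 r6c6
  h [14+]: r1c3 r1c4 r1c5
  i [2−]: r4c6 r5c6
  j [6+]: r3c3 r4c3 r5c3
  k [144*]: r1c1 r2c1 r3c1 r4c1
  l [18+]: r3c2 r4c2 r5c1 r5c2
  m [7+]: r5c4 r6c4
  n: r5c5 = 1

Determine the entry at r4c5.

4

N is a freebie, leaving r5c5 = 1.
In column 1, 1 can only go at r6c1, so r6c1 = 1.
In column 1, 5 can only go at r5c1, so r5c1 = 5.
The only place for 4 in column 3 is r2c3.
Cage d's pair has product 4; hence r1c2 = 4.
4 is placed in row 2, leaving r2c2 = 1.
The only place for 1 in row 1 is r1c6.
The two cells of cage f must have quotient 3, which forces r2c6 = 3.
In row 1, 2 can only go at r1c1, so r1c1 = 2.
Column 1 already has 2; hence r2c1 = 6.
The only place for 3 in column 2 is r6c2.
3 is placed in row 6; hence r6c3 = 6.
The only place for 4 in row 5 is r5c6.
The only place for 6 in row 5 is r5c2.
In row 6, 4 can only go at r6c4, so r6c4 = 4.
Cage m needs two cells with sum 7; hence r5c4 = 3.
3 is placed in row 5, so r5c3 = 2.
The only place for 5 in column 3 is r1c3.
Row 1 now contains 5; hence r1c4 = 6.
Cage h has sum 14; hence r1c5 = 3.
Column 4 needs a 2, and only r2c4 is open for it.
Row 2 already has 2, which forces r2c5 = 5.
5 is placed in column 5; hence r6c5 = 2.
2 is placed in row 6, leaving r6c6 = 5.
The 3 cells of cage c must have product 48, which forces r3c6 = 2.
2 is placed in column 6, leaving r4c6 = 6.
Row 3 already has 2; hence r3c2 = 5.
Row 3 already has 5; hence r3c4 = 1.
Cage c needs product 48; hence r3c5 = 6.
The 4 cells of cage l must have sum 18, so r4c2 = 2.
1 is placed in column 4; hence r4c4 = 5.
Row 4 already has 6; hence r4c5 = 4.
The 4 cells of cage k must have product 144, so r3c1 = 4.
Row 3 now contains 1, which forces r3c3 = 3.
4 is placed in row 4, so r4c1 = 3.
The 3 cells of cage j must have sum 6; hence r4c3 = 1.
Filled in: 2 4 5 6 3 1 / 6 1 4 2 5 3 / 4 5 3 1 6 2 / 3 2 1 5 4 6 / 5 6 2 3 1 4 / 1 3 6 4 2 5.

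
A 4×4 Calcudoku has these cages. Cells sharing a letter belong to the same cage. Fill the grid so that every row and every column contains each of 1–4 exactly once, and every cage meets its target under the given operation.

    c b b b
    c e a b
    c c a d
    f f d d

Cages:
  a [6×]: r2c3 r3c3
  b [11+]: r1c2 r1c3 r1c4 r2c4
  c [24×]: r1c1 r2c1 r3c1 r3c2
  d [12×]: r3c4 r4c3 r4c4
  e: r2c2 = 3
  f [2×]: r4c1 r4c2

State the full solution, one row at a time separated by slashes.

Cage e is given, so r2c2 = 3.
Row 2 now contains 3, which forces r2c3 = 2.
2 is placed in row 2, which forces r2c4 = 4.
Column 3 already has 2; hence r3c3 = 3.
Cage c needs product 24; hence r1c1 = 3.
Row 2 already has 4, which forces r2c1 = 1.
Cage d has product 12, which forces r3c4 = 1.
Column 1 now contains 1, leaving r4c1 = 2.
2 is placed in row 4; hence r4c2 = 1.
Cage d needs product 12; hence r4c3 = 4.
Cage d needs product 12, so r4c4 = 3.
The 4 cells of cage b must have sum 11, which forces r1c2 = 4.
Column 3 now contains 4; hence r1c3 = 1.
Column 4 already has 1, leaving r1c4 = 2.
Column 1 already has 2, which forces r3c1 = 4.
The 4 cells of cage c must have product 24, which forces r3c2 = 2.

3 4 1 2 / 1 3 2 4 / 4 2 3 1 / 2 1 4 3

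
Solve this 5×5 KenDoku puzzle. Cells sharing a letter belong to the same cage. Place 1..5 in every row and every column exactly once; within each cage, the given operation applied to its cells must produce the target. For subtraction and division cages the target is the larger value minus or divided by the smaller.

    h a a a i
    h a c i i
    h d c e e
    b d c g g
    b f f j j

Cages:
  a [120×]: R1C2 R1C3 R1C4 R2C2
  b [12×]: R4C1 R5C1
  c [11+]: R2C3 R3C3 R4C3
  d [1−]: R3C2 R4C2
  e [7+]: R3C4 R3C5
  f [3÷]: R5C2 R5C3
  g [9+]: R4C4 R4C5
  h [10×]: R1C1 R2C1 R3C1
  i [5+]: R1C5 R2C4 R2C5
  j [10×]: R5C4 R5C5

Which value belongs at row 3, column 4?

Row 4 needs a 1, and only R4C2 is open for it.
Cage d's pair has difference 1, which forces R3C2 = 2.
1 is placed in column 2, so R5C2 = 3.
Cage f's pair has quotient 3, leaving R5C3 = 1.
The two cells of cage b must have product 12, so R4C1 = 3.
3 is placed in row 5, which forces R5C1 = 4.
The only place for 4 in row 1 is R1C2.
Column 2 now contains 4, which forces R2C2 = 5.
The only place for 5 in row 1 is R1C1.
The 3 cells of cage h must have product 10; hence R2C1 = 2.
Row 2 now contains 2, leaving R2C3 = 4.
Row 2 now contains 2, so R2C4 = 1.
Row 2 now contains 1; hence R2C5 = 3.
5 is placed in column 1; hence R3C1 = 1.
Column 3 already has 4, leaving R3C3 = 5.
Column 5 now contains 3, leaving R3C5 = 4.
Column 3 now contains 5, leaving R4C3 = 2.
Column 5 now contains 4, so R4C5 = 5.
Column 5 already has 5, leaving R5C5 = 2.
Column 3 now contains 2, which forces R1C3 = 3.
Cage a needs product 120, which forces R1C4 = 2.
Column 5 now contains 2, so R1C5 = 1.
Row 3 already has 4, so R3C4 = 3.
Row 4 now contains 5, which forces R4C4 = 4.
Row 5 now contains 2; hence R5C4 = 5.
Filled in: 5 4 3 2 1 / 2 5 4 1 3 / 1 2 5 3 4 / 3 1 2 4 5 / 4 3 1 5 2.

3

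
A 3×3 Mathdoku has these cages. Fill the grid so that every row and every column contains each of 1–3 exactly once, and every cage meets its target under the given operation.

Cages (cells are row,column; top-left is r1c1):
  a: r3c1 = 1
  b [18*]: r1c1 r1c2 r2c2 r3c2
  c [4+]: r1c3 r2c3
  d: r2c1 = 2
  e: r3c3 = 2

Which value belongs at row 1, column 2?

Cage b needs product 18, leaving r1c1 = 3.
3 is placed in row 1, leaving r1c3 = 1.
Cage d is given, leaving r2c1 = 2.
1 is placed in column 3, which forces r2c3 = 3.
Cage a is a single given cell, so r3c1 = 1.
Cage e is a single given cell, leaving r3c3 = 2.
1 is placed in row 1, so r1c2 = 2.
3 is placed in row 2; hence r2c2 = 1.
2 is placed in row 3; hence r3c2 = 3.
Completed grid: 3 2 1 / 2 1 3 / 1 3 2.

2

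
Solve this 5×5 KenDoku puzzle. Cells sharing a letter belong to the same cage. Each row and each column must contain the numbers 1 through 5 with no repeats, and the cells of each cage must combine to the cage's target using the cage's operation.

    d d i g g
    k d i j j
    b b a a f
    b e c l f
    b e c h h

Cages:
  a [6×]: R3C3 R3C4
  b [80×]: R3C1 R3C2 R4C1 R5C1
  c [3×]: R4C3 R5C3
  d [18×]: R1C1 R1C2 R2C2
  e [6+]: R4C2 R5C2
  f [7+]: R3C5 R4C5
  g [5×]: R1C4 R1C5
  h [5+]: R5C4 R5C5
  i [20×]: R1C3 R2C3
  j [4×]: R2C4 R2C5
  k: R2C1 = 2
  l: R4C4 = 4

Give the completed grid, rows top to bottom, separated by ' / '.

The 3 cells of cage d must have product 18, so R1C1 = 3.
The 3 cells of cage d must have product 18, leaving R1C2 = 2.
Cage k is a single given cell, so R2C1 = 2.
The 3 cells of cage d must have product 18; hence R2C2 = 3.
Column 2 already has 2; hence R3C2 = 4.
L is a freebie, which forces R4C4 = 4.
Column 4 already has 4; hence R2C4 = 1.
Cage j's pair has product 4, which forces R2C5 = 4.
The 4 cells of cage b must have product 80, which forces R5C1 = 4.
Cage i needs two cells with product 20; hence R1C3 = 4.
Column 4 already has 1, leaving R1C4 = 5.
Cage g's pair has product 5, which forces R1C5 = 1.
Row 2 already has 4, so R2C3 = 5.
The only place for 1 in row 3 is R3C1.
1 is placed in column 1; hence R4C1 = 5.
Row 4 already has 5, which forces R4C2 = 1.
Row 4 now contains 1, leaving R4C3 = 3.
Row 4 already has 5; hence R4C5 = 2.
Column 2 now contains 1, so R5C2 = 5.
3 is placed in column 3, which forces R5C3 = 1.
2 is placed in column 5, leaving R5C5 = 3.
3 is placed in column 3, leaving R3C3 = 2.
Cage a's pair has product 6; hence R3C4 = 3.
2 is placed in column 5, which forces R3C5 = 5.
Row 5 already has 3, which forces R5C4 = 2.

3 2 4 5 1 / 2 3 5 1 4 / 1 4 2 3 5 / 5 1 3 4 2 / 4 5 1 2 3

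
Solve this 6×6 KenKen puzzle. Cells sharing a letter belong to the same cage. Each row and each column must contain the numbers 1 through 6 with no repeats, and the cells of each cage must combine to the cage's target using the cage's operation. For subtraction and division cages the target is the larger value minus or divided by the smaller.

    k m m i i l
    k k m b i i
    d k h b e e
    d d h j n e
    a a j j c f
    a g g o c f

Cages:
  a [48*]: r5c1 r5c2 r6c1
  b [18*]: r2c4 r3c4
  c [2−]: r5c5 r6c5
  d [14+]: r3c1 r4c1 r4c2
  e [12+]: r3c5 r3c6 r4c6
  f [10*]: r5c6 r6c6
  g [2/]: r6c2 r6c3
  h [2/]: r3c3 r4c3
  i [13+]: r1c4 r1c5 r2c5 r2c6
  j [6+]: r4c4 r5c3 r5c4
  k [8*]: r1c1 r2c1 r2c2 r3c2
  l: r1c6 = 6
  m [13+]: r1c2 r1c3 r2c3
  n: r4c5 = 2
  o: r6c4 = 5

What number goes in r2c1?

2

Cage l is a single given cell, which forces r1c6 = 6.
Cage n is a single given cell, so r4c5 = 2.
O is a freebie, leaving r6c4 = 5.
5 is placed in row 6, so r6c6 = 2.
Column 6 already has 2, so r5c6 = 5.
Cage e has sum 12; hence r3c5 = 5.
Row 2 needs a 5, and only r2c3 is open for it.
The 3 cells of cage m must have sum 13, which forces r1c2 = 5.
Cage m has sum 13, leaving r1c3 = 3.
Column 3 now contains 3; hence r6c3 = 6.
The 4 cells of cage i must have sum 13, which forces r1c4 = 2.
Column 3 now contains 6, leaving r3c3 = 2.
2 is placed in column 3, leaving r5c3 = 1.
Row 6 already has 6, leaving r6c1 = 4.
Row 6 already has 6, which forces r6c2 = 3.
3 is placed in row 6, leaving r6c5 = 1.
4 is placed in column 1, so r1c1 = 1.
Column 5 now contains 1, so r1c5 = 4.
Cage k has product 8; hence r2c1 = 2.
Cage d needs sum 14, which forces r3c1 = 3.
3 is placed in row 3, leaving r3c4 = 6.
3 is placed in row 3, which forces r3c6 = 4.
The 3 cells of cage d must have sum 14; hence r4c1 = 5.
Cage d needs sum 14, which forces r4c2 = 6.
1 is placed in column 3, so r4c3 = 4.
Cage j needs sum 6; hence r4c4 = 1.
4 is placed in column 6, which forces r4c6 = 3.
Column 1 already has 3, which forces r5c1 = 6.
Cage j needs sum 6, leaving r5c4 = 4.
Cage c needs two cells with difference 2, leaving r5c5 = 3.
Cage k needs product 8, so r2c2 = 4.
6 is placed in column 4, which forces r2c4 = 3.
Column 5 now contains 3, leaving r2c5 = 6.
4 is placed in column 6, so r2c6 = 1.
Row 3 now contains 4, which forces r3c2 = 1.
Row 5 now contains 4, so r5c2 = 2.
The full grid is 1 5 3 2 4 6 / 2 4 5 3 6 1 / 3 1 2 6 5 4 / 5 6 4 1 2 3 / 6 2 1 4 3 5 / 4 3 6 5 1 2.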